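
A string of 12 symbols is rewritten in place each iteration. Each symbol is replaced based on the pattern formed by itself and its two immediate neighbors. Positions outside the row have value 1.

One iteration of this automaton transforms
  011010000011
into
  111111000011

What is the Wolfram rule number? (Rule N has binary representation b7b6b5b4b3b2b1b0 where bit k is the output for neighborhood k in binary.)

position 11: 111 → 1  (bit 7 = 1)
position 2: 110 → 1  (bit 6 = 1)
position 0: 101 → 1  (bit 5 = 1)
position 5: 100 → 1  (bit 4 = 1)
position 1: 011 → 1  (bit 3 = 1)
position 4: 010 → 1  (bit 2 = 1)
position 9: 001 → 0  (bit 1 = 0)
position 6: 000 → 0  (bit 0 = 0)
bits b7..b0 = 11111100 = 252

252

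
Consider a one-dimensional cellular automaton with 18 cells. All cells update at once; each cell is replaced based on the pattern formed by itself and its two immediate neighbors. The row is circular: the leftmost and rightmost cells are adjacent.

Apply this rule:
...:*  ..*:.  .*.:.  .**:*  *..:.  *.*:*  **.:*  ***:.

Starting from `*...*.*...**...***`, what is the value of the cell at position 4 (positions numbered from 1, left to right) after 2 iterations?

*.*..*..*.**.*.*..
.*.......****.*...
position 4 holds .

.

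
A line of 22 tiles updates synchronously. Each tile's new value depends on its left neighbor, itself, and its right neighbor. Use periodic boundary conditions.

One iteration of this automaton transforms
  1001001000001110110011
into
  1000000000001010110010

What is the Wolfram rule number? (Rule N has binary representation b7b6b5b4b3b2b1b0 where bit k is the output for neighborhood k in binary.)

position 13: 111 → 0  (bit 7 = 0)
position 0: 110 → 1  (bit 6 = 1)
position 15: 101 → 0  (bit 5 = 0)
position 1: 100 → 0  (bit 4 = 0)
position 12: 011 → 1  (bit 3 = 1)
position 3: 010 → 0  (bit 2 = 0)
position 2: 001 → 0  (bit 1 = 0)
position 8: 000 → 0  (bit 0 = 0)
bits b7..b0 = 01001000 = 72

72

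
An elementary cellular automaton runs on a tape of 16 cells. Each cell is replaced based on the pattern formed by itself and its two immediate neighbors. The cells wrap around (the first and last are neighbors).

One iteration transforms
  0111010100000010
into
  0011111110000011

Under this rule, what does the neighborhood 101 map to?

At position 4 the neighborhood is 101; the next row has 1 there.

1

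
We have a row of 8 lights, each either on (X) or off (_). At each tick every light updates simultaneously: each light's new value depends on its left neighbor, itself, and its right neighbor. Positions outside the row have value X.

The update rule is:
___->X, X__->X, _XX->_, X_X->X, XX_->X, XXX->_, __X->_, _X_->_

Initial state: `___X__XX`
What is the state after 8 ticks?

XX__X___
_XX__XX_
X_XX__XX
XX_XX___
_XX_XXX_
X_XX__XX  (repeats tick 3; period 3)
tick 8: _XX_XXX_

_XX_XXX_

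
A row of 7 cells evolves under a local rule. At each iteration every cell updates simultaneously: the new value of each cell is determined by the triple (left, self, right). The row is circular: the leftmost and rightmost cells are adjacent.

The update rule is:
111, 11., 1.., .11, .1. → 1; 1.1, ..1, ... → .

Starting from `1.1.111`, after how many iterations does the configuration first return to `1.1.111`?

1

1.1.111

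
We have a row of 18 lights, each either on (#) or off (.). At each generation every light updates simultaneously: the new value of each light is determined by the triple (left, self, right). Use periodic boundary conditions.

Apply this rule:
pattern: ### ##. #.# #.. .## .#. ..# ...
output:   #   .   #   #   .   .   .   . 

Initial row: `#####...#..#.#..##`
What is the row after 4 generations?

generation 1: ####.#...#..#.#..#
generation 2: ###.#.#...#..#.#..
generation 3: .#.#.#.#...#..#.#.
generation 4: ..#.#.#.#...#..#.#

..#.#.#.#...#..#.#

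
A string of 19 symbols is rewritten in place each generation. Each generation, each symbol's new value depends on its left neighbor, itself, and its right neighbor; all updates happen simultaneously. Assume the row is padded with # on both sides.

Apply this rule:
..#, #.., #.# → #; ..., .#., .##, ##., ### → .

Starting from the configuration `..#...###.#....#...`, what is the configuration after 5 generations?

##.#.#.#.#.#..#.#.#

##.#.#...#.#..#.#.#
..#.#.#.#.#.##.#.#.
##.#.#.#.#.#..#.#.#
..#.#.#.#.#.##.#.#.  (repeats generation 2; period 2)
generation 5: ##.#.#.#.#.#..#.#.#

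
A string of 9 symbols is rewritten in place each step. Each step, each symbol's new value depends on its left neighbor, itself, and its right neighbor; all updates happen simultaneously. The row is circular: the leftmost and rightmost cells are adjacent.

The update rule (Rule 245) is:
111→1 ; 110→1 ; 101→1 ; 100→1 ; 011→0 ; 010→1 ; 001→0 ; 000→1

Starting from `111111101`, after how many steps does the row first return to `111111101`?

step 1: 111111110
step 2: 011111111
step 3: 101111111
step 4: 110111111
step 5: 111011111
step 6: 111101111
step 7: 111110111
step 8: 111111011
step 9: 111111101

9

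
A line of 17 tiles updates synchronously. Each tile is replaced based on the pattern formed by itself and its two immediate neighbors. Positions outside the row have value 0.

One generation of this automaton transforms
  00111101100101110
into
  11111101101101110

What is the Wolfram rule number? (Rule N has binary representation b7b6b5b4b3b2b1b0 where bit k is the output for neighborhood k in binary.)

207

position 3: 111 → 1  (bit 7 = 1)
position 5: 110 → 1  (bit 6 = 1)
position 6: 101 → 0  (bit 5 = 0)
position 9: 100 → 0  (bit 4 = 0)
position 2: 011 → 1  (bit 3 = 1)
position 11: 010 → 1  (bit 2 = 1)
position 1: 001 → 1  (bit 1 = 1)
position 0: 000 → 1  (bit 0 = 1)
bits b7..b0 = 11001111 = 207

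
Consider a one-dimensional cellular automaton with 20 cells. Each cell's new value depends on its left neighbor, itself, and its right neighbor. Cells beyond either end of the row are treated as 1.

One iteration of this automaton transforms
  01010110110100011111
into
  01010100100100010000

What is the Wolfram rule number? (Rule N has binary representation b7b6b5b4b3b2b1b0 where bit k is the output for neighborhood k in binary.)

position 16: 111 → 0  (bit 7 = 0)
position 6: 110 → 0  (bit 6 = 0)
position 0: 101 → 0  (bit 5 = 0)
position 12: 100 → 0  (bit 4 = 0)
position 5: 011 → 1  (bit 3 = 1)
position 1: 010 → 1  (bit 2 = 1)
position 14: 001 → 0  (bit 1 = 0)
position 13: 000 → 0  (bit 0 = 0)
bits b7..b0 = 00001100 = 12

12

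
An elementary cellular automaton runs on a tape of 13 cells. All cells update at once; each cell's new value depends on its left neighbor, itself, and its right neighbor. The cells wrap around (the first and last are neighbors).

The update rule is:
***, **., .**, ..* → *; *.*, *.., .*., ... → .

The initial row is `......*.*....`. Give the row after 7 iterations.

.....*.......
....*........
...*.........
..*..........
.*...........
*............
............*

............*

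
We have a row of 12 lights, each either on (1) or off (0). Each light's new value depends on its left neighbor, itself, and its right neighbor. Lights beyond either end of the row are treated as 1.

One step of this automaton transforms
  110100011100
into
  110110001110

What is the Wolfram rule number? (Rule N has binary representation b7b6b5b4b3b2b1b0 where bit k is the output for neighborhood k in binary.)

position 0: 111 → 1  (bit 7 = 1)
position 1: 110 → 1  (bit 6 = 1)
position 2: 101 → 0  (bit 5 = 0)
position 4: 100 → 1  (bit 4 = 1)
position 7: 011 → 0  (bit 3 = 0)
position 3: 010 → 1  (bit 2 = 1)
position 6: 001 → 0  (bit 1 = 0)
position 5: 000 → 0  (bit 0 = 0)
bits b7..b0 = 11010100 = 212

212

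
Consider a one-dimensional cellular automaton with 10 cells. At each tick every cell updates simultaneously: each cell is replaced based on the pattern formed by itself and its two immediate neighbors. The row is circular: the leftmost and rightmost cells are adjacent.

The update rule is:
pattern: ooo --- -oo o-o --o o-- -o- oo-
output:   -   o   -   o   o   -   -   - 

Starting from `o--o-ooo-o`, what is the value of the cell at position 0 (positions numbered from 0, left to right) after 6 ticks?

-

--o-o---o-
oo-o--oo--
--o--o---o
-o--o--oo-
o--o--o---
--o--o--oo
position 0 holds -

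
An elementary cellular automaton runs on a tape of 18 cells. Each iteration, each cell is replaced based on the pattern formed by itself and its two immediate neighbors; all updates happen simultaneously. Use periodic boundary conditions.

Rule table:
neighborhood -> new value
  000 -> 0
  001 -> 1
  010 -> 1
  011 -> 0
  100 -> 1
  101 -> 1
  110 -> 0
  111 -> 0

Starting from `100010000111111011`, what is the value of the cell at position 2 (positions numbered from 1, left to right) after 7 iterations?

iteration 1: 010111001000000100
iteration 2: 111000111100001110
iteration 3: 000101000010010001
iteration 4: 101111100111111011
iteration 5: 010000011000000100
iteration 6: 111000100100001110
iteration 7: 000101111110010001
position 2 holds 0

0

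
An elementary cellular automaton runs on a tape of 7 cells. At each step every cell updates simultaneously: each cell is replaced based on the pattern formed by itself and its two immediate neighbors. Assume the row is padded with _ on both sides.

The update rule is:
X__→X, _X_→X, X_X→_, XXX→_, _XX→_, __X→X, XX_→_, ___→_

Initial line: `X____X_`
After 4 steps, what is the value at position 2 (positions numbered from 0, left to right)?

X

XX__XXX
__XX___
_X__X__
XXXXXX_
position 2 holds X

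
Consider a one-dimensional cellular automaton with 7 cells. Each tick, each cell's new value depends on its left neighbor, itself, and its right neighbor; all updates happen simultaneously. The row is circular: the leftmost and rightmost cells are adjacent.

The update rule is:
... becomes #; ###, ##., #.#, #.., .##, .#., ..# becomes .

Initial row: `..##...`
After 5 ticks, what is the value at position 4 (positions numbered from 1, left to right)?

.

tick 1: #....##
tick 2: ..##...  (repeats tick 0; period 2)
tick 5: #....##
position 4 holds .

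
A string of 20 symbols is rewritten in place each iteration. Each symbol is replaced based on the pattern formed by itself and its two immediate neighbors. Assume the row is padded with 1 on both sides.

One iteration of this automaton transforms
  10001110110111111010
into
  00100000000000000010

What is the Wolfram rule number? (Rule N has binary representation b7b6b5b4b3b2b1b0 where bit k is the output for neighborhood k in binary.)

5

position 5: 111 → 0  (bit 7 = 0)
position 0: 110 → 0  (bit 6 = 0)
position 7: 101 → 0  (bit 5 = 0)
position 1: 100 → 0  (bit 4 = 0)
position 4: 011 → 0  (bit 3 = 0)
position 18: 010 → 1  (bit 2 = 1)
position 3: 001 → 0  (bit 1 = 0)
position 2: 000 → 1  (bit 0 = 1)
bits b7..b0 = 00000101 = 5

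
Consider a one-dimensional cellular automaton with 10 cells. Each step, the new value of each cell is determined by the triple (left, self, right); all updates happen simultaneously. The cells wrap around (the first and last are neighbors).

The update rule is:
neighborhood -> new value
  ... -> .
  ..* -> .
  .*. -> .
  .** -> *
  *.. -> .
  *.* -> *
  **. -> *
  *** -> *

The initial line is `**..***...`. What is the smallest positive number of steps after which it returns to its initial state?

**..***...

1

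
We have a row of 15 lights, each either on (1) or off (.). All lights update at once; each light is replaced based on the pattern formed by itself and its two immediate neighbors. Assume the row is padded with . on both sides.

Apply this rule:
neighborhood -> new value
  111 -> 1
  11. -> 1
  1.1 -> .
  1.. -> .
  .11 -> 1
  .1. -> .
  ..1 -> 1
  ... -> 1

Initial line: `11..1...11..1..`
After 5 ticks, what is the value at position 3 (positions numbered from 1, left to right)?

.

11.1..1111.1..1
11...11111...1.
11.1111111.11..
11.1111111.11.1
11.1111111.11..
position 3 holds .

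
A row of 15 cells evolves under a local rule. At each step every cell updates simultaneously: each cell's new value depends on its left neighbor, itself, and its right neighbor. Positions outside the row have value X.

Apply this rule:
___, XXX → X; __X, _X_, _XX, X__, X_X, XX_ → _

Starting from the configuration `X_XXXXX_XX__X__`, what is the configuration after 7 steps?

___XXX_________
_X__X__XXXXXXX_
________XXXXX__
_XXXXXX__XXX___
__XXXX____X__X_
___XX__XX______
_X________XXXX_

_X________XXXX_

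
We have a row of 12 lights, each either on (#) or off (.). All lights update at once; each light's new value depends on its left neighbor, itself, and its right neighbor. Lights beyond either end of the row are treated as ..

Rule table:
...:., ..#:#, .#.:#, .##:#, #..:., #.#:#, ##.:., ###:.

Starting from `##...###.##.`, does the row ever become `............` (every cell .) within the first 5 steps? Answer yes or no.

step 1: #...##..##..
step 2: #..##..##...
step 3: #.##..##....
step 4: ###..##.....
step 5: #...##......
step 5 is #...##......, still not uniform .

no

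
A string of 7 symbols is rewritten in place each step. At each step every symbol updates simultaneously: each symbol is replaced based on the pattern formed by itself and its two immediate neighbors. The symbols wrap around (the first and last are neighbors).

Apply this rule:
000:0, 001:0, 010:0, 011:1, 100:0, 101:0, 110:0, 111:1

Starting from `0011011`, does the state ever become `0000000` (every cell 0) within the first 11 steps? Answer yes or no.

0010010
0000000
all cells are 0 at step 2

yes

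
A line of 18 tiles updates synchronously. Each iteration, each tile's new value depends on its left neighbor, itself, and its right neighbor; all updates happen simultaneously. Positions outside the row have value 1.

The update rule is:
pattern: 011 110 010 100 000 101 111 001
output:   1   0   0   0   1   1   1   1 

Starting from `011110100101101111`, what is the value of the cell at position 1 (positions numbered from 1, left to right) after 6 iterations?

1

111101001011011111
111010010110111111
110100101101111111
101001011011111111
010010110111111111
100101101111111111
position 1 holds 1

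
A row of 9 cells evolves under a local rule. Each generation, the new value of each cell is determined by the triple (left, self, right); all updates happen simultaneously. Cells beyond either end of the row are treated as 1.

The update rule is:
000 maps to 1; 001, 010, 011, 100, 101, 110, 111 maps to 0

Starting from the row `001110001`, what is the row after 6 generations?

011110000

000000100
011110000
000000110
011110000  (repeats generation 2; period 2)
generation 6: 011110000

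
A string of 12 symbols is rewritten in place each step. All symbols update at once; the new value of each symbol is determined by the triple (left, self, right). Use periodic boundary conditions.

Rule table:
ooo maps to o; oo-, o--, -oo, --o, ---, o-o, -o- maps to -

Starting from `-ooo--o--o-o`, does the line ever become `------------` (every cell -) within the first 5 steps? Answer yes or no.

yes

--o---------
------------
all cells are - at step 2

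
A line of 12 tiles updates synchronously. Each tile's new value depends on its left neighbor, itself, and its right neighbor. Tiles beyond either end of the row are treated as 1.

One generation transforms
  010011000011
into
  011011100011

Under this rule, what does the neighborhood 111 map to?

1

At position 11 the neighborhood is 111; the next row has 1 there.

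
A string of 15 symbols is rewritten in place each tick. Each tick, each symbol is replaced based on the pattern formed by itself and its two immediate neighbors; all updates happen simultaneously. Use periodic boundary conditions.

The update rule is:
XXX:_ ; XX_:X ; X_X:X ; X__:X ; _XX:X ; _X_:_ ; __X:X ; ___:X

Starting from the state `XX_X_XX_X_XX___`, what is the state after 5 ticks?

XXX_XXXX_XXXXXX

XXX_XXXX_XXXXXX
__XXX__XXX_____
XXX_XXXX_XXXXXX  (repeats tick 1; period 2)
tick 5: XXX_XXXX_XXXXXX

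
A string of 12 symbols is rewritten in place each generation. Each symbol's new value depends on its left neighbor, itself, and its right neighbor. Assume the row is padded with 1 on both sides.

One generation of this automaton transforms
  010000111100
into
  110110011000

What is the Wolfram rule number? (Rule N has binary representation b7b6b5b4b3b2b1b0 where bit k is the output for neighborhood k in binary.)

165

position 7: 111 → 1  (bit 7 = 1)
position 9: 110 → 0  (bit 6 = 0)
position 0: 101 → 1  (bit 5 = 1)
position 2: 100 → 0  (bit 4 = 0)
position 6: 011 → 0  (bit 3 = 0)
position 1: 010 → 1  (bit 2 = 1)
position 5: 001 → 0  (bit 1 = 0)
position 3: 000 → 1  (bit 0 = 1)
bits b7..b0 = 10100101 = 165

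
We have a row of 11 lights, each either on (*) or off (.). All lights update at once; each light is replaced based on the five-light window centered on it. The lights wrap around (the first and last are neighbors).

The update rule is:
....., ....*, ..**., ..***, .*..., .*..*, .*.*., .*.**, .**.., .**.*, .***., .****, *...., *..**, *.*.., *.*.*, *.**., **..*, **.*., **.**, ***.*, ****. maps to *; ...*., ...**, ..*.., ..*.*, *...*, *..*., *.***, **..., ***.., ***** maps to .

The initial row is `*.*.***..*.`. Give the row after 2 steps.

****.*.*..*
*.*********

*.*********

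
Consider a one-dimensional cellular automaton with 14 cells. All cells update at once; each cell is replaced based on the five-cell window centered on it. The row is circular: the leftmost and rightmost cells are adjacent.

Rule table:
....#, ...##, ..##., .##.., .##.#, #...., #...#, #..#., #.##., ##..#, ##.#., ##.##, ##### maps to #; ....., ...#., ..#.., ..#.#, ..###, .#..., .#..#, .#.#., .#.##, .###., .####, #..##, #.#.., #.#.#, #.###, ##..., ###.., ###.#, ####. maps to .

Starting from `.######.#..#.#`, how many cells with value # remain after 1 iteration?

4

...##..#..#...
count of #: 4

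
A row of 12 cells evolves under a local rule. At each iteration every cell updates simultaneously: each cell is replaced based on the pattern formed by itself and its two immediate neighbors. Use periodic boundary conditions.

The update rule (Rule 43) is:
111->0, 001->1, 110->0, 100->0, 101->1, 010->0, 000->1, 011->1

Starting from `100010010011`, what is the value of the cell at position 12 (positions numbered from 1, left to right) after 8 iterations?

1

001100100110
111001001100
100010011001
001100110011
011001100110
110011001100
100110011001
001100110011
position 12 holds 1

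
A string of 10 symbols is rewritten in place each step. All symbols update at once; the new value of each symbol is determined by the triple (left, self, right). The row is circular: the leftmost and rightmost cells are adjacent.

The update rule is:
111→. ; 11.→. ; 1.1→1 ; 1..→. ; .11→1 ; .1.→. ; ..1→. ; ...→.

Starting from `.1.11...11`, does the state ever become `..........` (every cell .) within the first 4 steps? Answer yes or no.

step 1: 1.11....1.
step 2: .11......1
step 3: 11........
step 4: 1.........
step 4 is 1........., still not uniform .

no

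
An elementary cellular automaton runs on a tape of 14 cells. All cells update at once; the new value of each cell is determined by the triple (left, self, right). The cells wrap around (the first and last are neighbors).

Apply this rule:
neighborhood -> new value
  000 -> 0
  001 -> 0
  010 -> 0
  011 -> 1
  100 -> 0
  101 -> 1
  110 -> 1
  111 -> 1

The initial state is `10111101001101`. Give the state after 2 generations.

11111110001111
11111110001111

11111110001111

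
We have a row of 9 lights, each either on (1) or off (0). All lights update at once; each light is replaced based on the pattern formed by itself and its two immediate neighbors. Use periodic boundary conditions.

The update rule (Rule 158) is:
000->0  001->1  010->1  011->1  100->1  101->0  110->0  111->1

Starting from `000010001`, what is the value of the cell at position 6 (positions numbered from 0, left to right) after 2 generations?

0

generation 1: 100111011
generation 2: 011110011
position 6 holds 0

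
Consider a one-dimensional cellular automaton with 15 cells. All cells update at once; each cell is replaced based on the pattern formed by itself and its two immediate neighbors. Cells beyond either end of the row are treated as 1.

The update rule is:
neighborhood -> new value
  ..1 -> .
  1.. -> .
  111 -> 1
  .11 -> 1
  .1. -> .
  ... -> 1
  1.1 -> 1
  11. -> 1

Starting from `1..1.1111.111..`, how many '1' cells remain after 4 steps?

13

1...111111111..
1.1.111111111..
11.1111111111..
1111111111111..
count of 1: 13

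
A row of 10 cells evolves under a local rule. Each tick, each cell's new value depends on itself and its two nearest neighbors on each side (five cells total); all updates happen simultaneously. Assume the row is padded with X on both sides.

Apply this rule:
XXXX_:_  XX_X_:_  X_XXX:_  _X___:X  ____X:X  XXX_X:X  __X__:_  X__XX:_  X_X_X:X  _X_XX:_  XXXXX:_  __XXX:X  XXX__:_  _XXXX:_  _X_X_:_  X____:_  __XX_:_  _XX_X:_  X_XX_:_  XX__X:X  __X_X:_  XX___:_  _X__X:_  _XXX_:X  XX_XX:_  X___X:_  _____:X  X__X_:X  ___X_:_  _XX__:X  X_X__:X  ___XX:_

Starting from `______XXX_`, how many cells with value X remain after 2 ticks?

__XXX_XXX_
X_XXX__XX_
count of X: 6

6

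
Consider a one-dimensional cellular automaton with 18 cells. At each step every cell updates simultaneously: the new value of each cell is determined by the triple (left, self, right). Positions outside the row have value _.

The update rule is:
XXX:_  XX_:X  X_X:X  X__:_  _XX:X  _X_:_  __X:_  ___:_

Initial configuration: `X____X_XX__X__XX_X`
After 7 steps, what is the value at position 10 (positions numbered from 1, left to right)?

step 1: ______XXX_____XXX_
step 2: ______X_X_____X_X_
step 3: _______X_______X__
step 4: __________________
step 5: __________________  (fixed point — unchanged through step 7)
position 10 holds _

_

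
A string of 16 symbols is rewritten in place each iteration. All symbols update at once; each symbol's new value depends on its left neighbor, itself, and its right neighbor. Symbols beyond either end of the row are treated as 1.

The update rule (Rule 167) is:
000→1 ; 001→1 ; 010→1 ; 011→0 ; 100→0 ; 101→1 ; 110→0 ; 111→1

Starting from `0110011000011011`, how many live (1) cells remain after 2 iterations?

9

1000100011100101
0011101101001110
count of 1: 9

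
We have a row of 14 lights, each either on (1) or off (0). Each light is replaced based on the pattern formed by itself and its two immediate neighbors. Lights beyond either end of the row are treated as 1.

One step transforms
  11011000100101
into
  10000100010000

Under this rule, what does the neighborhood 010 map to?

0

At position 8 the neighborhood is 010; the next row has 0 there.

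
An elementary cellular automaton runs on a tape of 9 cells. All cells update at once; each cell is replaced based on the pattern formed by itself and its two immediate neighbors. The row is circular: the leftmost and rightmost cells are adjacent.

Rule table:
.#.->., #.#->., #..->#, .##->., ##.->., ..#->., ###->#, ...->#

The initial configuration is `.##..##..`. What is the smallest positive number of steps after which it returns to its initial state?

18

...#...##
##..##...
..#...##.
#..##...#
.#...##..
..##...##
#...##...
.##...##.
...##...#
##...##..
..##...#.
#...##..#
.##...#..
...##..##
##...#...
..##..##.
#...#...#
.##..##..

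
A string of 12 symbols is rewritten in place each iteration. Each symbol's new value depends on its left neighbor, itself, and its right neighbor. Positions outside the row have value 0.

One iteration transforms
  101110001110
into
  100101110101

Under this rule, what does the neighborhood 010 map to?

At position 0 the neighborhood is 010; the next row has 1 there.

1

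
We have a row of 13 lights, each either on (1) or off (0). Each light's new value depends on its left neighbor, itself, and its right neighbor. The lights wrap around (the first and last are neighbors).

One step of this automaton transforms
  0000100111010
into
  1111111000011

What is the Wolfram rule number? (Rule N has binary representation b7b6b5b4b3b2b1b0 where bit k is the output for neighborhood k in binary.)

23

position 8: 111 → 0  (bit 7 = 0)
position 9: 110 → 0  (bit 6 = 0)
position 10: 101 → 0  (bit 5 = 0)
position 5: 100 → 1  (bit 4 = 1)
position 7: 011 → 0  (bit 3 = 0)
position 4: 010 → 1  (bit 2 = 1)
position 3: 001 → 1  (bit 1 = 1)
position 0: 000 → 1  (bit 0 = 1)
bits b7..b0 = 00010111 = 23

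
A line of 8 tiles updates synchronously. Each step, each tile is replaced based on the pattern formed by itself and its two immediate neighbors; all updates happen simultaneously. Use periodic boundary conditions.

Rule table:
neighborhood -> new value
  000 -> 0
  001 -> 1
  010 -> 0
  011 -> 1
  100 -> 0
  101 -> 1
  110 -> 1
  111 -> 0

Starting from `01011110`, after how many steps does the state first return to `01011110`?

15

step 1: 10110010
step 2: 01110101
step 3: 11011010
step 4: 11111101
step 5: 00000111
step 6: 00001101
step 7: 00011110
step 8: 00110010
step 9: 01110100
step 10: 11011000
step 11: 11111001
step 12: 00001011
step 13: 00010111
step 14: 00101101
step 15: 01011110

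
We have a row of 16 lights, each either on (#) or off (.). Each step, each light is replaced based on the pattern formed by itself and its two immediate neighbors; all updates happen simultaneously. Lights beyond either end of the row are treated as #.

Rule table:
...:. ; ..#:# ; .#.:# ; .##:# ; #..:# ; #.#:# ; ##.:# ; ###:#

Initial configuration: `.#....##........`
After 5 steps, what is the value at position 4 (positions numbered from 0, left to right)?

#

###..####......#
##########....##
###########..###
################
################
position 4 holds #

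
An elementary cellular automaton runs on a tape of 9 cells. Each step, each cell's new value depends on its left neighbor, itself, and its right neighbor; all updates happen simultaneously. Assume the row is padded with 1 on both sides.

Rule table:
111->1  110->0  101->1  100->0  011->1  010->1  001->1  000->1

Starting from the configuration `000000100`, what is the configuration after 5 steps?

step 1: 011111101
step 2: 111111011
step 3: 111110111
step 4: 111101111
step 5: 111011111

111011111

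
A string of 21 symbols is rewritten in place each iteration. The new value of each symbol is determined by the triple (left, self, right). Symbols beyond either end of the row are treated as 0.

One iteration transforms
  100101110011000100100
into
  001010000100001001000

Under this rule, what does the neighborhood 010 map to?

At position 0 the neighborhood is 010; the next row has 0 there.

0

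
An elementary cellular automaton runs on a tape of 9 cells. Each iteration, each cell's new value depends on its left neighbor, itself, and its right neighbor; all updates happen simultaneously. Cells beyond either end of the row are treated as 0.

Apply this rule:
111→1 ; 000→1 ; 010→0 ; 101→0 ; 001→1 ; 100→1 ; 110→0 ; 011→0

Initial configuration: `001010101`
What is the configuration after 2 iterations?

001111111

110000000
001111111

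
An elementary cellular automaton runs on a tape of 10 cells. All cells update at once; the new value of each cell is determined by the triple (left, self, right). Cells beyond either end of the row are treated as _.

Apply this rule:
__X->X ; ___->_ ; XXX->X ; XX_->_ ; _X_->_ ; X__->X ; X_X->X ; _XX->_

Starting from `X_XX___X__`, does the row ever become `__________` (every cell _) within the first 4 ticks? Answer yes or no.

no

tick 1: _X__X_X_X_
tick 2: X_XX_X_X_X
tick 3: _X__X_X_X_  (repeats tick 1; period 2)
tick 4: X_XX_X_X_X
tick 4 is X_XX_X_X_X, still not uniform _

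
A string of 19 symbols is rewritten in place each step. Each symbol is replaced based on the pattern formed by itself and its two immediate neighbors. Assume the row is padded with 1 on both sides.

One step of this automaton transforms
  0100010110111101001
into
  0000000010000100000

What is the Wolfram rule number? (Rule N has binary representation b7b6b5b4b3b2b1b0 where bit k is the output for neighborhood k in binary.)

64

position 11: 111 → 0  (bit 7 = 0)
position 8: 110 → 1  (bit 6 = 1)
position 0: 101 → 0  (bit 5 = 0)
position 2: 100 → 0  (bit 4 = 0)
position 7: 011 → 0  (bit 3 = 0)
position 1: 010 → 0  (bit 2 = 0)
position 4: 001 → 0  (bit 1 = 0)
position 3: 000 → 0  (bit 0 = 0)
bits b7..b0 = 01000000 = 64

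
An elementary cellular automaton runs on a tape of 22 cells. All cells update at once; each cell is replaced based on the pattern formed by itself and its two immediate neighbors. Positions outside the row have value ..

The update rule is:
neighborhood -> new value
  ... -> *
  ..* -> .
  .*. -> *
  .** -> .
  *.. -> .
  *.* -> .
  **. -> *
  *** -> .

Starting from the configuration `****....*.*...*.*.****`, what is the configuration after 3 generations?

generation 1: ...*.**.*.*.*.*.*....*
generation 2: **.*..*.*.*.*.*.*.**.*
generation 3: .*.*..*.*.*.*.*.*..*.*

.*.*..*.*.*.*.*.*..*.*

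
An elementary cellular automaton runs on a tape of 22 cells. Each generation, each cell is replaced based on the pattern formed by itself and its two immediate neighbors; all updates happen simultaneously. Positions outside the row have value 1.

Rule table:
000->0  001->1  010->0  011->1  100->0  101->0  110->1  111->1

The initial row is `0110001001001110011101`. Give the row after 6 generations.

0110010010011110111101
0110100100111110111101
0110001001111110111101
0110010011111110111101
0110100111111110111101
0110001111111110111101

0110001111111110111101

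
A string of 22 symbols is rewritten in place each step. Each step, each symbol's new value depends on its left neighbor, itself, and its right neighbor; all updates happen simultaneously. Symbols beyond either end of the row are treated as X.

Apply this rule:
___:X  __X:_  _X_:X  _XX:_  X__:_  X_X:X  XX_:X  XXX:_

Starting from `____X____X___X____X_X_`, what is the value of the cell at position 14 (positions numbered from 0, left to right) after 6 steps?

X

_XX_X_XX_X_X_X_XX_XXXX
X_XXXX_XXXXXXXX_XX____
XX___XX_______XX_X_XX_
_X_X__X_XXXXX__XXXX_XX
XXXX__XX____X_____XX__
___X___X_XX_X_XXX__X__
position 14 holds X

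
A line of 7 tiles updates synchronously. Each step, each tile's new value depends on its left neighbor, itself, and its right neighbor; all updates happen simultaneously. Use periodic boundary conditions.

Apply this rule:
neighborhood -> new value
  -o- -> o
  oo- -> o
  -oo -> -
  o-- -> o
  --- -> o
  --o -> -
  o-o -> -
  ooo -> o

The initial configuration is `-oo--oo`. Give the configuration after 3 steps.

step 1: --oo--o
step 2: o--oo-o
step 3: oo--o--

oo--o--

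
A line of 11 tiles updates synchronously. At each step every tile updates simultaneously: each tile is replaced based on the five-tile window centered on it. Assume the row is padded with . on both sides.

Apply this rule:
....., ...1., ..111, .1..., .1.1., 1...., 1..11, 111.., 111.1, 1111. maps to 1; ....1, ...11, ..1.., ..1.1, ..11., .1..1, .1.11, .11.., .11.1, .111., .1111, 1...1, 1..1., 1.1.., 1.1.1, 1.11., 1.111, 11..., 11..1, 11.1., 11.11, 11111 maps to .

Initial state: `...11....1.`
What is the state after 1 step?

1.....1.1.1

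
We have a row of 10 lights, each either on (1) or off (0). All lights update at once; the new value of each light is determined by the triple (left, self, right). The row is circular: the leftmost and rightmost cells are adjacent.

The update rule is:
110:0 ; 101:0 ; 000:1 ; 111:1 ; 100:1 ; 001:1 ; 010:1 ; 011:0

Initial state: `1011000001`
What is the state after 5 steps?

0100111110

step 1: 0000111110
step 2: 1111011101
step 3: 1110001000
step 4: 0101111111
step 5: 0100111110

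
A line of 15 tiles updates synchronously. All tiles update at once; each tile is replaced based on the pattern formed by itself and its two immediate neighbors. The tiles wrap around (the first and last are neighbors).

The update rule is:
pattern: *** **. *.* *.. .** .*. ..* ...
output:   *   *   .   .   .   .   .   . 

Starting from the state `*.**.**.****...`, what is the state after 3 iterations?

...*..*..***...
..........**...
...........*...

...........*...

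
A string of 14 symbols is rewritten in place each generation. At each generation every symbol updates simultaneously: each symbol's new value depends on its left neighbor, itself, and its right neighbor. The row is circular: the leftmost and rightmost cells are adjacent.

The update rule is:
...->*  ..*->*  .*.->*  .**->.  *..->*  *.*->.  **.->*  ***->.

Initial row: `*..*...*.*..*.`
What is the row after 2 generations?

generation 1: ********.****.
generation 2: .......*....*.

.......*....*.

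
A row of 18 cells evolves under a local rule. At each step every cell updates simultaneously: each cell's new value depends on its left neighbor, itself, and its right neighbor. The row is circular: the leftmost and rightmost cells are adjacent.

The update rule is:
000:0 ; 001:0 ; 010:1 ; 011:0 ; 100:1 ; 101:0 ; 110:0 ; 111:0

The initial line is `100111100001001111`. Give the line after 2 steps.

010000010001100000
011000011000010000

011000011000010000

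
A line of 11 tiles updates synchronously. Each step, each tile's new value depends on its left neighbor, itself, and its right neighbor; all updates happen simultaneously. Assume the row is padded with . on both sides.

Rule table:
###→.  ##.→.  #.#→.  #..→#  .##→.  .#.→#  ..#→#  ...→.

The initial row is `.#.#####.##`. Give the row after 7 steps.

step 1: ##.........
step 2: ..#........
step 3: .###.......
step 4: #...#......
step 5: ##.###.....
step 6: ......#....
step 7: .....###...

.....###...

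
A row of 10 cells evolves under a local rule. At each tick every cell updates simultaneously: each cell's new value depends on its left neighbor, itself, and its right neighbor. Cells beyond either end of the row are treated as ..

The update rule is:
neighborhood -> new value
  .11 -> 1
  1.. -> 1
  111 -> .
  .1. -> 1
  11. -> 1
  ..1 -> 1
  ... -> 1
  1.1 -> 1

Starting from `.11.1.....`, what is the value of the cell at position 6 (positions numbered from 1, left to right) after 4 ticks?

.

tick 1: 1111111111
tick 2: 1........1
tick 3: 1111111111  (repeats tick 1; period 2)
tick 4: 1........1
position 6 holds .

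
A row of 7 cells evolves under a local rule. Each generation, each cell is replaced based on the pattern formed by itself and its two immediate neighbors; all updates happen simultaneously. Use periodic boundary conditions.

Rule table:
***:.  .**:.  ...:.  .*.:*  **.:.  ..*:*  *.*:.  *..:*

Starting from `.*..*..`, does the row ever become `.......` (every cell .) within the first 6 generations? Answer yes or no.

yes

generation 1: ******.
generation 2: .......
all cells are . at generation 2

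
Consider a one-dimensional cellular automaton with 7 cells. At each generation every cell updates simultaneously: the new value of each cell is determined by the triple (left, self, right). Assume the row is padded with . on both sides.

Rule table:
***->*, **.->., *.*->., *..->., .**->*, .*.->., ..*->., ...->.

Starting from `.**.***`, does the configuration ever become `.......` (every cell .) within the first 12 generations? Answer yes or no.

yes

generation 1: .*..**.
generation 2: ....*..
generation 3: .......
all cells are . at generation 3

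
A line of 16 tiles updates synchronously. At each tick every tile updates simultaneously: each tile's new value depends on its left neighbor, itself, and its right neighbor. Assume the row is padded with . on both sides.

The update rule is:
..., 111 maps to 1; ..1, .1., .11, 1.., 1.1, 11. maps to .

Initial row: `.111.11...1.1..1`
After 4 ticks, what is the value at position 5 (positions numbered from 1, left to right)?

..1.....1.......
1...111...111111
..1..1..1..1111.
1...........11..
position 5 holds .

.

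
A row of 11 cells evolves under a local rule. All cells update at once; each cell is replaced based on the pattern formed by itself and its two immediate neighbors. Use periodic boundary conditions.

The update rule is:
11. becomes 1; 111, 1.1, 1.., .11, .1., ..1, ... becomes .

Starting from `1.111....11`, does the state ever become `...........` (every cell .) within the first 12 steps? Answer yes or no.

1...1......
...........
all cells are . at step 2

yes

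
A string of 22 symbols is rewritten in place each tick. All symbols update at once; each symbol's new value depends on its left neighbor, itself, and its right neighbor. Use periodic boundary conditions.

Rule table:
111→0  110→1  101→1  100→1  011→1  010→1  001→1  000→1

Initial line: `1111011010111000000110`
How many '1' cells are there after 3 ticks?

1001111111101111111111
1111000000111000000000
1001111111101111111111
count of 1: 19

19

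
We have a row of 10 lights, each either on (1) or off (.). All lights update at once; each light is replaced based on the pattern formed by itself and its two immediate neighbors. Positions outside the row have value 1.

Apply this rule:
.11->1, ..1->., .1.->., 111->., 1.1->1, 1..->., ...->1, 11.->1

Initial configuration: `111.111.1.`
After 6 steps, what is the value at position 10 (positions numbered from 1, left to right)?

step 1: ..111.11.1
step 2: ..1.111111
step 3: ...11.....
step 4: .1.11.111.
step 5: 1.11111.11
step 6: 111...111.
position 10 holds .

.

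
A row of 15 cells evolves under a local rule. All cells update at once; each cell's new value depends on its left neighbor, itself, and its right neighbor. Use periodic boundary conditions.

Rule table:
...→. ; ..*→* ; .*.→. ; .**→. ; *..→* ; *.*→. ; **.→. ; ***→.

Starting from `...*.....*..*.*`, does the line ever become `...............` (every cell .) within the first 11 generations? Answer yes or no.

yes

*.*.*...*.**...
.....*.*....*.*
*...*...*..*...
.*.*.*.*.**.*.*
...............
all cells are . at generation 5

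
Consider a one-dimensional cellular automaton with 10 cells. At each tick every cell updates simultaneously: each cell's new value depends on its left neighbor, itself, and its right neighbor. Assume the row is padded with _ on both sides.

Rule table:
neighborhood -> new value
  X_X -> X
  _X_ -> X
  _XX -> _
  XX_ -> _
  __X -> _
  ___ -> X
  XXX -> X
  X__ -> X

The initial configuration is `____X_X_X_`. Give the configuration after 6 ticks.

XXX__X_XXX

XXX_XXXXXX
_X_X_XXXX_
_XXXX_XX_X
__XX_X__XX
X___XXX___
XXX__X_XXX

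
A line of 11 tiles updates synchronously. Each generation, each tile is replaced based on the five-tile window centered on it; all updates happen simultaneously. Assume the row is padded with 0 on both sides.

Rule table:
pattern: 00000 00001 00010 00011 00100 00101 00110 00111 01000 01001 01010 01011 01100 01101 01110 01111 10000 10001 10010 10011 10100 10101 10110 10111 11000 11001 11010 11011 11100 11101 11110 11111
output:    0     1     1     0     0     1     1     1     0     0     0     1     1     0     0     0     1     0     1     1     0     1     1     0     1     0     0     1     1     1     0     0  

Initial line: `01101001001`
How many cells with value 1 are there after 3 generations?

generation 1: 01000010010
generation 2: 10011100100
generation 3: 00110101001
count of 1: 5

5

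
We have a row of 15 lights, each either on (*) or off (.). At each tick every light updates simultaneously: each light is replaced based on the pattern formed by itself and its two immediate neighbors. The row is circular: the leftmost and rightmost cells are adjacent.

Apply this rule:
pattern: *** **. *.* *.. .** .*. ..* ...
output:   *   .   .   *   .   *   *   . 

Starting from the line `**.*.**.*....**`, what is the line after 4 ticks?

*.....***..*.*.

*..*....**..*.*
.****..*..***..
*.**.*****.*.*.
*.....***..*.*.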